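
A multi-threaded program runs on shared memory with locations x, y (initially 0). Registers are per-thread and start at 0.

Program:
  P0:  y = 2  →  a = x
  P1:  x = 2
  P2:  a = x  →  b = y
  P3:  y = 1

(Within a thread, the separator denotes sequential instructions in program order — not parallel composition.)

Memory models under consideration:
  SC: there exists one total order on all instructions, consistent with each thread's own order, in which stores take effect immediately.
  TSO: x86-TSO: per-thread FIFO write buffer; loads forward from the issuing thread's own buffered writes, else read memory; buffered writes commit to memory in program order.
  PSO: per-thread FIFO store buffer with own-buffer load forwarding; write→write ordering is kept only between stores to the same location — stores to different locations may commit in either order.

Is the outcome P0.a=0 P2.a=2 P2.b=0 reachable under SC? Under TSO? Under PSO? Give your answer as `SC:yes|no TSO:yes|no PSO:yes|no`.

SC:no TSO:yes PSO:yes

outcome vector order: (P0.a,P2.a,P2.b)
under SC → 000 001 002 021 022 200 201 202 220 221 222
under TSO → 000 001 002 020 021 022 200 201 202 220 221 222
under PSO → 000 001 002 020 021 022 200 201 202 220 221 222
target 020 ∈ {TSO,PSO}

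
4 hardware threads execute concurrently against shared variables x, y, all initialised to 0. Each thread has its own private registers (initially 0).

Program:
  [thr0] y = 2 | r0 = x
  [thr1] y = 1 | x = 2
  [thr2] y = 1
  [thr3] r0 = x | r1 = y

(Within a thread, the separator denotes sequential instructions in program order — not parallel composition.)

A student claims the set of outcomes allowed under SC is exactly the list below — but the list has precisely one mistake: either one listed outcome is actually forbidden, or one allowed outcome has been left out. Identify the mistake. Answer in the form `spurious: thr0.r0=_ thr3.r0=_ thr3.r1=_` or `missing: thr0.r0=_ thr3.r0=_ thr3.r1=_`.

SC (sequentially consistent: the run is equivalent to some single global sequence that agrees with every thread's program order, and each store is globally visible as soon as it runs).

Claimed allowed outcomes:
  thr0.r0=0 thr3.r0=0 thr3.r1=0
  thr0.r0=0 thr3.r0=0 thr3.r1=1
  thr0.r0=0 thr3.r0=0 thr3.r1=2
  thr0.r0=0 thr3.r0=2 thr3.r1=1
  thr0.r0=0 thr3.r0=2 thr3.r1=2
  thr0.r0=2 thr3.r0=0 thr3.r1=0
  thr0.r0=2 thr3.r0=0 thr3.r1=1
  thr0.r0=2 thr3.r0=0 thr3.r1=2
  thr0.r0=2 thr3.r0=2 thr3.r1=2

outcome vector order: (thr0.r0,thr3.r0,thr3.r1)
SC: 10 outcomes — {000, 001, 002, 021, 022, 200, 201, 202, 221, 222}
SC∖claimed = {221}

missing: thr0.r0=2 thr3.r0=2 thr3.r1=1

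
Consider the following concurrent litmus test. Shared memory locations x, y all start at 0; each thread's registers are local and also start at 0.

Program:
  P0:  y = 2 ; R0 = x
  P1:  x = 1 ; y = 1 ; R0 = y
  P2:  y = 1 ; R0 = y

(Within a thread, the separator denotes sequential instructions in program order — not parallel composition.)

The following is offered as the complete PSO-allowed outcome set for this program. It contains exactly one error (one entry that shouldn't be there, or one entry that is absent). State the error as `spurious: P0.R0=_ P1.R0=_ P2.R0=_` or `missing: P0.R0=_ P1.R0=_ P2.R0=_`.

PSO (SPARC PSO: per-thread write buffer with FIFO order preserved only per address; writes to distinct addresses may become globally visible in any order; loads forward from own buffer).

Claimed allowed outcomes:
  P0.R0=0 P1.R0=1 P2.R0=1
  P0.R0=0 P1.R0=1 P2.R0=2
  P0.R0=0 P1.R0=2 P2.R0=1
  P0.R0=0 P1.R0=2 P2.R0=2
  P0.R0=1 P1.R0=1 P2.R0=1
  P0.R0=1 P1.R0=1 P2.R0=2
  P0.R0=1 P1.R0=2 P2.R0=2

outcome vector order: (P0.R0,P1.R0,P2.R0)
under PSO → <0 1 1>; <0 1 2>; <0 2 1>; <0 2 2>; <1 1 1>; <1 1 2>; <1 2 1>; <1 2 2>
PSO∖claimed = {<1 2 1>}

missing: P0.R0=1 P1.R0=2 P2.R0=1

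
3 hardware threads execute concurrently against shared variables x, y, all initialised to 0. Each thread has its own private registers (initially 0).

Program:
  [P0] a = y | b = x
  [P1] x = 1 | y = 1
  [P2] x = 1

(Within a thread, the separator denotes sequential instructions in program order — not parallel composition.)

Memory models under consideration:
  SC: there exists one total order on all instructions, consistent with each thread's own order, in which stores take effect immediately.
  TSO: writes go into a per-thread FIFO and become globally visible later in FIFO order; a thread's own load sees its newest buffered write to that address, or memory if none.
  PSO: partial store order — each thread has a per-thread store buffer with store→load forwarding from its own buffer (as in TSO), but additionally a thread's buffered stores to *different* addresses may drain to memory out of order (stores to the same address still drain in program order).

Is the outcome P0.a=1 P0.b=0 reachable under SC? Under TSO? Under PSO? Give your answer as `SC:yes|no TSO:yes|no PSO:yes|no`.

outcome vector order: (P0.a,P0.b)
SC: 3 outcomes — {<0 0> <0 1> <1 1>}
TSO: 3 outcomes — {<0 0> <0 1> <1 1>}
PSO: 4 outcomes — {<0 0> <0 1> <1 0> <1 1>}
target <1 0> ∈ {PSO}

SC:no TSO:no PSO:yes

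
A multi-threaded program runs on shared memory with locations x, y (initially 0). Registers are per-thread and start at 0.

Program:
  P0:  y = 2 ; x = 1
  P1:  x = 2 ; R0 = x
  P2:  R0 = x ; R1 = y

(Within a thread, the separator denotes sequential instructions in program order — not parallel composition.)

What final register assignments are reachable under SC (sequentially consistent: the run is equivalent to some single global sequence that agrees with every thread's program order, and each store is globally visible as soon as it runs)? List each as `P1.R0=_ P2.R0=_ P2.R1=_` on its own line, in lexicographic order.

P1.R0=1 P2.R0=0 P2.R1=0
P1.R0=1 P2.R0=0 P2.R1=2
P1.R0=1 P2.R0=1 P2.R1=2
P1.R0=1 P2.R0=2 P2.R1=0
P1.R0=1 P2.R0=2 P2.R1=2
P1.R0=2 P2.R0=0 P2.R1=0
P1.R0=2 P2.R0=0 P2.R1=2
P1.R0=2 P2.R0=1 P2.R1=2
P1.R0=2 P2.R0=2 P2.R1=0
P1.R0=2 P2.R0=2 P2.R1=2

outcome vector order: (P1.R0,P2.R0,P2.R1)
|SC outcomes| = 10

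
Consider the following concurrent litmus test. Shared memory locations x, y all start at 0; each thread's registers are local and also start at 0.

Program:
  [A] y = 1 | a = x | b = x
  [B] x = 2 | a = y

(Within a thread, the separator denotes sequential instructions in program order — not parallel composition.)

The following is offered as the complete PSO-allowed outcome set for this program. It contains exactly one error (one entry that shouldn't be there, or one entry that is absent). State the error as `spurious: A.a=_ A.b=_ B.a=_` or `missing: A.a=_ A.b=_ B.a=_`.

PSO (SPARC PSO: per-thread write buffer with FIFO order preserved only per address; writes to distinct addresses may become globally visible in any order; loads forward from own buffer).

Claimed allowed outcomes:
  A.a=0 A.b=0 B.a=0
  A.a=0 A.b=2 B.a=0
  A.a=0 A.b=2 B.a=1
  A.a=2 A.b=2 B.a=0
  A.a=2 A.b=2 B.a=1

outcome vector order: (A.a,A.b,B.a)
PSO (6): 0/0/0, 0/0/1, 0/2/0, 0/2/1, 2/2/0, 2/2/1
PSO∖claimed = {0/0/1}

missing: A.a=0 A.b=0 B.a=1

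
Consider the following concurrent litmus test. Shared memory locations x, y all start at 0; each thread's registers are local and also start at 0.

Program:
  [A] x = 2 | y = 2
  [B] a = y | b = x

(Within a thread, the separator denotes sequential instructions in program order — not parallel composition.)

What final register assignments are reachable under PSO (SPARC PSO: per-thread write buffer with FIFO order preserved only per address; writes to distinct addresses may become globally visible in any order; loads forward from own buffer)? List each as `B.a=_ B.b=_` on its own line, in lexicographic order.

outcome vector order: (B.a,B.b)
|PSO outcomes| = 4

B.a=0 B.b=0
B.a=0 B.b=2
B.a=2 B.b=0
B.a=2 B.b=2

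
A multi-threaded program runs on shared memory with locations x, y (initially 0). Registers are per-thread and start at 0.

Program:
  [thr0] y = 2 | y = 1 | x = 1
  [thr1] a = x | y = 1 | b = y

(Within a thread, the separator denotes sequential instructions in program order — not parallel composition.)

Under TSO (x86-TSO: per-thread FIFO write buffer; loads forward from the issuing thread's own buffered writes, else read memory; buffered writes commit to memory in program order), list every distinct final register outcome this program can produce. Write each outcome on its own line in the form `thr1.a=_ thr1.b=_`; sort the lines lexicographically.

outcome vector order: (thr1.a,thr1.b)
|TSO outcomes| = 3

thr1.a=0 thr1.b=1
thr1.a=0 thr1.b=2
thr1.a=1 thr1.b=1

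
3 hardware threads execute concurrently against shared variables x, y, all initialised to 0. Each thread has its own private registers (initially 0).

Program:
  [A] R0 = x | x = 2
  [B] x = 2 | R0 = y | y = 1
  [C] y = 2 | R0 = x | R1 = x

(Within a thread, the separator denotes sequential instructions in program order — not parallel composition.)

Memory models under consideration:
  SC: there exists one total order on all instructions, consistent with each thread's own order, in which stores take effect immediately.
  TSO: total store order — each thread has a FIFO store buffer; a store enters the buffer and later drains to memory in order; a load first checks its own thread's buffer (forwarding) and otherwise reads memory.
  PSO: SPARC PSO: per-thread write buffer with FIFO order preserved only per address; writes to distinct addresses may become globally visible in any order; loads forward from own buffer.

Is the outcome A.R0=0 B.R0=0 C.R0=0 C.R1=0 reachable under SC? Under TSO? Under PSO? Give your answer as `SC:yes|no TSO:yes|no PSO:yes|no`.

outcome vector order: (A.R0,B.R0,C.R0,C.R1)
under SC → 0022; 0200; 0202; 0222; 2022; 2200; 2202; 2222
under TSO → 0000; 0002; 0022; 0200; 0202; 0222; 2000; 2002; 2022; 2200; 2202; 2222
under PSO → 0000; 0002; 0022; 0200; 0202; 0222; 2000; 2002; 2022; 2200; 2202; 2222
target 0000 ∈ {TSO,PSO}

SC:no TSO:yes PSO:yes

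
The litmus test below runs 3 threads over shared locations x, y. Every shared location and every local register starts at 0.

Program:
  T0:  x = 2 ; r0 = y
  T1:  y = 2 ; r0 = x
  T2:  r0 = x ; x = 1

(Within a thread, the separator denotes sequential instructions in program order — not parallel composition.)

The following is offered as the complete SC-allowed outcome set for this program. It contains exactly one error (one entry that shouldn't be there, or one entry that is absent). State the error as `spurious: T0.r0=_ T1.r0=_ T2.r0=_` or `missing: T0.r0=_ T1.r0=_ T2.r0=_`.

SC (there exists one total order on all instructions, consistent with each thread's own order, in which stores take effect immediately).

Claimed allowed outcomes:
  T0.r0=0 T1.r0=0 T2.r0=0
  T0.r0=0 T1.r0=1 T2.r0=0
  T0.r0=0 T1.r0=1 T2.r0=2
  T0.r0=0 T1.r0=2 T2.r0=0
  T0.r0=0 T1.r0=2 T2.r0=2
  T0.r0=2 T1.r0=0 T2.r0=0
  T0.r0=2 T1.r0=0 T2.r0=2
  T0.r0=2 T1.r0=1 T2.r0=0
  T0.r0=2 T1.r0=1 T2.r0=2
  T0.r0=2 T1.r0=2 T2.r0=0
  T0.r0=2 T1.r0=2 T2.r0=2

spurious: T0.r0=0 T1.r0=0 T2.r0=0

outcome vector order: (T0.r0,T1.r0,T2.r0)
SC (10): 0/1/0 0/1/2 0/2/0 0/2/2 2/0/0 2/0/2 2/1/0 2/1/2 2/2/0 2/2/2
claimed∖SC = {0/0/0}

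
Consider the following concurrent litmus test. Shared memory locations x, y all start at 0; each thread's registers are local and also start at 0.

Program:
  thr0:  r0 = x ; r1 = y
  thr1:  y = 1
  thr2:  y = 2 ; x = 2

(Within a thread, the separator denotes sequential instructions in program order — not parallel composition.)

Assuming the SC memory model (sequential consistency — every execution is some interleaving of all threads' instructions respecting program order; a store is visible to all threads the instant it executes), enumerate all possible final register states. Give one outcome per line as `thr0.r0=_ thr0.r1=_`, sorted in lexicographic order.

outcome vector order: (thr0.r0,thr0.r1)
|SC outcomes| = 5

thr0.r0=0 thr0.r1=0
thr0.r0=0 thr0.r1=1
thr0.r0=0 thr0.r1=2
thr0.r0=2 thr0.r1=1
thr0.r0=2 thr0.r1=2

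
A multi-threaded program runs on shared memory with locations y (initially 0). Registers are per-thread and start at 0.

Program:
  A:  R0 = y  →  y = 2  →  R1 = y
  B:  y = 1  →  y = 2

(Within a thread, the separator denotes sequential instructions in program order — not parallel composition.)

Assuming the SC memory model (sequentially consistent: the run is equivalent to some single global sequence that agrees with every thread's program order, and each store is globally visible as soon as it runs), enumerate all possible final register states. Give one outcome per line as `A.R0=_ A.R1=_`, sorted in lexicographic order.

outcome vector order: (A.R0,A.R1)
|SC outcomes| = 4

A.R0=0 A.R1=1
A.R0=0 A.R1=2
A.R0=1 A.R1=2
A.R0=2 A.R1=2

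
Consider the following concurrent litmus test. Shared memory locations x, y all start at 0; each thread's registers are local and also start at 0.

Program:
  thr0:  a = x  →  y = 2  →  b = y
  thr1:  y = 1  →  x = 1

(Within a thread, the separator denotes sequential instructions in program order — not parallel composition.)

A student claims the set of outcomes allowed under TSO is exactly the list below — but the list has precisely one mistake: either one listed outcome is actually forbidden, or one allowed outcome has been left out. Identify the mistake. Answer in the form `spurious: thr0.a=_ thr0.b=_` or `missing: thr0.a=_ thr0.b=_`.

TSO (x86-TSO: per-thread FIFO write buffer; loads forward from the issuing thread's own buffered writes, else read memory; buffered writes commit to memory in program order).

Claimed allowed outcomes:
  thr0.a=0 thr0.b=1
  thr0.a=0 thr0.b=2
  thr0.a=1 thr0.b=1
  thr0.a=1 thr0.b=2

outcome vector order: (thr0.a,thr0.b)
TSO: 3 outcomes — {(0,1), (0,2), (1,2)}
claimed∖TSO = {(1,1)}

spurious: thr0.a=1 thr0.b=1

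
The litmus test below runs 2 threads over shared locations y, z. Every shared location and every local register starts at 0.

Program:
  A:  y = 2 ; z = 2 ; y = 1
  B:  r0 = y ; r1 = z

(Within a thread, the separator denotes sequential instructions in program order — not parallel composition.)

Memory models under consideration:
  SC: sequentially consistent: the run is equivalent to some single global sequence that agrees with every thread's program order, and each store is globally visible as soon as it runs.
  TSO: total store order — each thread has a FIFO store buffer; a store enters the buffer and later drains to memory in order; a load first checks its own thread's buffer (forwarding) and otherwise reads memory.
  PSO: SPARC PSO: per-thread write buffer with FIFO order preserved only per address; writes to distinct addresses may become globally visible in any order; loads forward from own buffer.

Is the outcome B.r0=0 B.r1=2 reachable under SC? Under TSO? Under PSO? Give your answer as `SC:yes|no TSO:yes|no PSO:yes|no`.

outcome vector order: (B.r0,B.r1)
[SC] allowed = {00; 02; 12; 20; 22}
[TSO] allowed = {00; 02; 12; 20; 22}
[PSO] allowed = {00; 02; 10; 12; 20; 22}
target 02 ∈ {SC,TSO,PSO}

SC:yes TSO:yes PSO:yes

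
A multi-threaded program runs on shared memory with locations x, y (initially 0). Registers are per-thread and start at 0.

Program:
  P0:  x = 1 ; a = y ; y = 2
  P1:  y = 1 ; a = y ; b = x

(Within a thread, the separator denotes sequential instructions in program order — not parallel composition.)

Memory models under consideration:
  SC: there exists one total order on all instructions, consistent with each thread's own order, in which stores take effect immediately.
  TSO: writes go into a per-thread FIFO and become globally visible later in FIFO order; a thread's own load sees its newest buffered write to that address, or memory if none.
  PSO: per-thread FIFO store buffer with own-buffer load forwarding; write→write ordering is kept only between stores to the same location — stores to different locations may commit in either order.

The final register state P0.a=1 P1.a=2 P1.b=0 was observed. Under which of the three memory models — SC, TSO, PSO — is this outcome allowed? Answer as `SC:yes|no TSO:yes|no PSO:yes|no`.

SC:no TSO:no PSO:yes

outcome vector order: (P0.a,P1.a,P1.b)
SC (5): (0,1,1) (0,2,1) (1,1,0) (1,1,1) (1,2,1)
TSO (6): (0,1,0) (0,1,1) (0,2,1) (1,1,0) (1,1,1) (1,2,1)
PSO (8): (0,1,0) (0,1,1) (0,2,0) (0,2,1) (1,1,0) (1,1,1) (1,2,0) (1,2,1)
target (1,2,0) ∈ {PSO}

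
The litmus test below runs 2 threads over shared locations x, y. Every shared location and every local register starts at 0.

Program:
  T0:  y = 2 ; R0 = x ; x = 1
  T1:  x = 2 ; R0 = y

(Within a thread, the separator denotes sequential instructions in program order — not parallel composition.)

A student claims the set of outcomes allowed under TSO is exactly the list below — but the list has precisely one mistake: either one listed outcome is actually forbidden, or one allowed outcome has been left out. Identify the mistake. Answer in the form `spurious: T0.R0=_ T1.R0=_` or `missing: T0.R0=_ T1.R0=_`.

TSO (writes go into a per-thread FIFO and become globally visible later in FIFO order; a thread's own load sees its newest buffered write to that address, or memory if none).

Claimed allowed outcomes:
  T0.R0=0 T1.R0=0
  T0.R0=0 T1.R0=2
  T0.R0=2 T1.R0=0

missing: T0.R0=2 T1.R0=2

outcome vector order: (T0.R0,T1.R0)
under TSO → 00; 02; 20; 22
TSO∖claimed = {22}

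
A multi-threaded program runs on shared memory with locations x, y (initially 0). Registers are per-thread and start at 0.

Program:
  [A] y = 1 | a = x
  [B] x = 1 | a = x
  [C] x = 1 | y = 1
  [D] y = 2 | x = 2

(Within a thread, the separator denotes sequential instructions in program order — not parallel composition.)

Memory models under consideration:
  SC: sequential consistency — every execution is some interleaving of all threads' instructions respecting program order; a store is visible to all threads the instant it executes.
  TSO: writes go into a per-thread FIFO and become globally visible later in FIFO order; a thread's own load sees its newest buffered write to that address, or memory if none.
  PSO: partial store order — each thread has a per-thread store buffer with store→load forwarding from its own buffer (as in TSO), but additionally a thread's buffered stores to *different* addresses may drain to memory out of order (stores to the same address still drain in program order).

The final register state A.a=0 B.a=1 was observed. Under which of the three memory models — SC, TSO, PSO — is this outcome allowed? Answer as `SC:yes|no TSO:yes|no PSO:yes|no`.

SC:yes TSO:yes PSO:yes

outcome vector order: (A.a,B.a)
under SC → <0 1> <0 2> <1 1> <1 2> <2 1> <2 2>
under TSO → <0 1> <0 2> <1 1> <1 2> <2 1> <2 2>
under PSO → <0 1> <0 2> <1 1> <1 2> <2 1> <2 2>
target <0 1> ∈ {SC,TSO,PSO}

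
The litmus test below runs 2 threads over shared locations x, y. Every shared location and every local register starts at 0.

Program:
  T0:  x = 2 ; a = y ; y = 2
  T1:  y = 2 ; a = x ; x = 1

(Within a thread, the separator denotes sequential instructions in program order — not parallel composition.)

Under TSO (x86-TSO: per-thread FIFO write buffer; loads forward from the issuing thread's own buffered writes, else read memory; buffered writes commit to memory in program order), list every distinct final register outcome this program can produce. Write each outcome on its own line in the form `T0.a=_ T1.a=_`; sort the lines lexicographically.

outcome vector order: (T0.a,T1.a)
|TSO outcomes| = 4

T0.a=0 T1.a=0
T0.a=0 T1.a=2
T0.a=2 T1.a=0
T0.a=2 T1.a=2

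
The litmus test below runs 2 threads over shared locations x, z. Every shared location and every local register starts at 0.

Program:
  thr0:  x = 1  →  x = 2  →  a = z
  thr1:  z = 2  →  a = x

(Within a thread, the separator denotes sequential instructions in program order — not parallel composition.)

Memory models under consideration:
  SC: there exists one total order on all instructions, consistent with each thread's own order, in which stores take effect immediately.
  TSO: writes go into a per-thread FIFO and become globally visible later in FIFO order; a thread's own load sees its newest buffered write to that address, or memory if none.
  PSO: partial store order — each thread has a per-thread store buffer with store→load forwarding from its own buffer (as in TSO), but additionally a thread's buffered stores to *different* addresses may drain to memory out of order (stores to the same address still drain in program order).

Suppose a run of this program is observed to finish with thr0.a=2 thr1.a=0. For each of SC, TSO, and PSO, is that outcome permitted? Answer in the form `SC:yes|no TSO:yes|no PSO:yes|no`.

outcome vector order: (thr0.a,thr1.a)
SC: 4 outcomes — {02 20 21 22}
TSO: 6 outcomes — {00 01 02 20 21 22}
PSO: 6 outcomes — {00 01 02 20 21 22}
target 20 ∈ {SC,TSO,PSO}

SC:yes TSO:yes PSO:yes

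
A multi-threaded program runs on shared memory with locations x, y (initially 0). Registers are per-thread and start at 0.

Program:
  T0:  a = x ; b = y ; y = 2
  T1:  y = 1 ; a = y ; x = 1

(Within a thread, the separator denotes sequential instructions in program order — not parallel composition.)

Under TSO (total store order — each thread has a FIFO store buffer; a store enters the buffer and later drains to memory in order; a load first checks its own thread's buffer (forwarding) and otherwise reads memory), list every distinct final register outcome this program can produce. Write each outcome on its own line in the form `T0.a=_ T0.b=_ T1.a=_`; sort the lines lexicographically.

outcome vector order: (T0.a,T0.b,T1.a)
|TSO outcomes| = 5

T0.a=0 T0.b=0 T1.a=1
T0.a=0 T0.b=0 T1.a=2
T0.a=0 T0.b=1 T1.a=1
T0.a=0 T0.b=1 T1.a=2
T0.a=1 T0.b=1 T1.a=1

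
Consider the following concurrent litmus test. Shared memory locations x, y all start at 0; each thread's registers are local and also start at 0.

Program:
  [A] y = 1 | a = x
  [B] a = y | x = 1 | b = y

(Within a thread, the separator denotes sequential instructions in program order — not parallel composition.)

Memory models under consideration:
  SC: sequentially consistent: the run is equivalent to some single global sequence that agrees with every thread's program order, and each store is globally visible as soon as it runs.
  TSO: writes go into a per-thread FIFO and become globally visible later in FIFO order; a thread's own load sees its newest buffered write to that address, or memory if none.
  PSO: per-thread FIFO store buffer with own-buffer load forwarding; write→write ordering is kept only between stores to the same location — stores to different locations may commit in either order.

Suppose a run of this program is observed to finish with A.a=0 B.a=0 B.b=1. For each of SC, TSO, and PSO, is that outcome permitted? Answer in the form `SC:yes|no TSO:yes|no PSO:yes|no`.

SC:yes TSO:yes PSO:yes

outcome vector order: (A.a,B.a,B.b)
SC (5): <0 0 1>, <0 1 1>, <1 0 0>, <1 0 1>, <1 1 1>
TSO (6): <0 0 0>, <0 0 1>, <0 1 1>, <1 0 0>, <1 0 1>, <1 1 1>
PSO (6): <0 0 0>, <0 0 1>, <0 1 1>, <1 0 0>, <1 0 1>, <1 1 1>
target <0 0 1> ∈ {SC,TSO,PSO}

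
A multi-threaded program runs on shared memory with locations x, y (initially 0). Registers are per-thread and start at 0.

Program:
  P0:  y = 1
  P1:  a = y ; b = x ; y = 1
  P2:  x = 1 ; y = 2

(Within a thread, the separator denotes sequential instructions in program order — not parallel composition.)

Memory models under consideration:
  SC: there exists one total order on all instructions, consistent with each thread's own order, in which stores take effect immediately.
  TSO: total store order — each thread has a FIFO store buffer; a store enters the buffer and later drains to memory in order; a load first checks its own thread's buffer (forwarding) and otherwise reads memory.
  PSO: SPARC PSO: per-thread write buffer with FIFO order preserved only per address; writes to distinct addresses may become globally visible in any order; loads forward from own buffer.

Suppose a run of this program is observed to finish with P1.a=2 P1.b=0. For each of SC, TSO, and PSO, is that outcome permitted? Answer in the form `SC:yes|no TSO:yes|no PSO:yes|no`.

outcome vector order: (P1.a,P1.b)
[SC] allowed = {00; 01; 10; 11; 21}
[TSO] allowed = {00; 01; 10; 11; 21}
[PSO] allowed = {00; 01; 10; 11; 20; 21}
target 20 ∈ {PSO}

SC:no TSO:no PSO:yes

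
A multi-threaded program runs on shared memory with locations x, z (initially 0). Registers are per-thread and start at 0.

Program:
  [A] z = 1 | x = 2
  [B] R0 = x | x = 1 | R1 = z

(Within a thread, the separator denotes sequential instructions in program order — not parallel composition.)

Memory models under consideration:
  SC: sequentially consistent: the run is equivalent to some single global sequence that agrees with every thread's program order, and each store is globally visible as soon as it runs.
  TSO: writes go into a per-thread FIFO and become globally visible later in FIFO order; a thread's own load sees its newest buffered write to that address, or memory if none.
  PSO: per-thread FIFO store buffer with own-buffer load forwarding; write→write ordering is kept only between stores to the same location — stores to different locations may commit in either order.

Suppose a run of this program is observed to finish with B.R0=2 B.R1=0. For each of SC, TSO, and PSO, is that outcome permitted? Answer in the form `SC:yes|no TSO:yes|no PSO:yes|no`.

outcome vector order: (B.R0,B.R1)
SC (3): (0,0); (0,1); (2,1)
TSO (3): (0,0); (0,1); (2,1)
PSO (4): (0,0); (0,1); (2,0); (2,1)
target (2,0) ∈ {PSO}

SC:no TSO:no PSO:yes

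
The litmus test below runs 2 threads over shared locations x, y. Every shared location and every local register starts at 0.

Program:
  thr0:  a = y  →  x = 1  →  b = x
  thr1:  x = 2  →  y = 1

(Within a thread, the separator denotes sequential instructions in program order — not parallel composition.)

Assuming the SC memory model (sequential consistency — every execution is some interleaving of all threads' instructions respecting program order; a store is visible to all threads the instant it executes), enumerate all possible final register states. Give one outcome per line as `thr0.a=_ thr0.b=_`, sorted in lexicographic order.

thr0.a=0 thr0.b=1
thr0.a=0 thr0.b=2
thr0.a=1 thr0.b=1

outcome vector order: (thr0.a,thr0.b)
|SC outcomes| = 3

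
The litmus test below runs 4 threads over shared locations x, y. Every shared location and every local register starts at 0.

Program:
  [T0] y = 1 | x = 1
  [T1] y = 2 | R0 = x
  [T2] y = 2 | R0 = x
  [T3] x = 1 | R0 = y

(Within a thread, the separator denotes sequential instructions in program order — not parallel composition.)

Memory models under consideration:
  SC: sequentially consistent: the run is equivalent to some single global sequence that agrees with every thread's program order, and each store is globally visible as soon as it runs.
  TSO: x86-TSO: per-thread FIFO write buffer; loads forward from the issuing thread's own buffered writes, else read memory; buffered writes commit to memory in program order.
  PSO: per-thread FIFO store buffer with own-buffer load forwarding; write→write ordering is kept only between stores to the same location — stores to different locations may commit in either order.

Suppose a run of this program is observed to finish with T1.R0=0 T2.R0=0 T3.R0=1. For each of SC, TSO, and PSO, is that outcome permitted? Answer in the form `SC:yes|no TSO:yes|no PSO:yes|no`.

outcome vector order: (T1.R0,T2.R0,T3.R0)
SC: 9 outcomes — {0/0/1; 0/0/2; 0/1/1; 0/1/2; 1/0/1; 1/0/2; 1/1/0; 1/1/1; 1/1/2}
TSO: 12 outcomes — {0/0/0; 0/0/1; 0/0/2; 0/1/0; 0/1/1; 0/1/2; 1/0/0; 1/0/1; 1/0/2; 1/1/0; 1/1/1; 1/1/2}
PSO: 12 outcomes — {0/0/0; 0/0/1; 0/0/2; 0/1/0; 0/1/1; 0/1/2; 1/0/0; 1/0/1; 1/0/2; 1/1/0; 1/1/1; 1/1/2}
target 0/0/1 ∈ {SC,TSO,PSO}

SC:yes TSO:yes PSO:yes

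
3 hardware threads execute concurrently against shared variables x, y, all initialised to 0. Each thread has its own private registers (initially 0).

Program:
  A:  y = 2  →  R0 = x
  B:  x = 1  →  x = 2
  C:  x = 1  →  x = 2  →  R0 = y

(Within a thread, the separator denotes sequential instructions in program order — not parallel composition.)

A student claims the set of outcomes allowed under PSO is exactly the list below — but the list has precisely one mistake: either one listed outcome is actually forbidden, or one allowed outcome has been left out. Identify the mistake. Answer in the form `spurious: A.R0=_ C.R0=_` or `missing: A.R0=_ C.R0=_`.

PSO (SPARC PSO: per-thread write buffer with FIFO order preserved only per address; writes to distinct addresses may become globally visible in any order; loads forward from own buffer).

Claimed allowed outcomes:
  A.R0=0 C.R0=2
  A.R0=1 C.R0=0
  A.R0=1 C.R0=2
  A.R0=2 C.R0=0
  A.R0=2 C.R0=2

missing: A.R0=0 C.R0=0

outcome vector order: (A.R0,C.R0)
PSO (6): <0 0>, <0 2>, <1 0>, <1 2>, <2 0>, <2 2>
PSO∖claimed = {<0 0>}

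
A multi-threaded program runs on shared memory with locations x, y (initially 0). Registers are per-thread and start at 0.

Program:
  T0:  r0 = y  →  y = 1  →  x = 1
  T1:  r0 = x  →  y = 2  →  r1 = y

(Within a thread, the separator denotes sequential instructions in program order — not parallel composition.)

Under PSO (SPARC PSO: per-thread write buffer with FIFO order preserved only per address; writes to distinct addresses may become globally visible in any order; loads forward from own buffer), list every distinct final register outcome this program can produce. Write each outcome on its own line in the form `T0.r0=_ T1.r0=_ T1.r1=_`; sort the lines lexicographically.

T0.r0=0 T1.r0=0 T1.r1=1
T0.r0=0 T1.r0=0 T1.r1=2
T0.r0=0 T1.r0=1 T1.r1=1
T0.r0=0 T1.r0=1 T1.r1=2
T0.r0=2 T1.r0=0 T1.r1=1
T0.r0=2 T1.r0=0 T1.r1=2

outcome vector order: (T0.r0,T1.r0,T1.r1)
|PSO outcomes| = 6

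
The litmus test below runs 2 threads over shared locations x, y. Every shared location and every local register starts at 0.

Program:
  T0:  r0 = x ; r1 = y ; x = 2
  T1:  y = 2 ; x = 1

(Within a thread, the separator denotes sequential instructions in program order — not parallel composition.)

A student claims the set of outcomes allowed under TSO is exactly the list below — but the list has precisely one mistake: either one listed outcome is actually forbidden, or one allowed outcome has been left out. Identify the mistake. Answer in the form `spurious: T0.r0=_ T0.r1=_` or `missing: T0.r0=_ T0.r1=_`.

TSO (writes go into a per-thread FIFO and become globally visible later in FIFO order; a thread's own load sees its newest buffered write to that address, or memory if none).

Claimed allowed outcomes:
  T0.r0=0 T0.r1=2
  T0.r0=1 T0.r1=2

outcome vector order: (T0.r0,T0.r1)
under TSO → 00 02 12
TSO∖claimed = {00}

missing: T0.r0=0 T0.r1=0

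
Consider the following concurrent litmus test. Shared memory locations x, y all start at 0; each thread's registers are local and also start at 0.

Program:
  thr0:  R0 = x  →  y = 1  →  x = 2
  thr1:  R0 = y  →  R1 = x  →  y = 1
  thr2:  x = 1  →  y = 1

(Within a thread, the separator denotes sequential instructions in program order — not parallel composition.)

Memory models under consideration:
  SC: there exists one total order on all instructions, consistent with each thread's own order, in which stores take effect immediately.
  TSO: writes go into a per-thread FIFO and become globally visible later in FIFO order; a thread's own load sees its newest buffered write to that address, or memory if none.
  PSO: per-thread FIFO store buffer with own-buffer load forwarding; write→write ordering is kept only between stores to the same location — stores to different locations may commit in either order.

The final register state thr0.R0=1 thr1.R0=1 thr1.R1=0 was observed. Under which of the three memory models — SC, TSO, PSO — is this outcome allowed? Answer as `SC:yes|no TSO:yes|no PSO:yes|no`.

SC:no TSO:no PSO:yes

outcome vector order: (thr0.R0,thr1.R0,thr1.R1)
under SC → 0/0/0, 0/0/1, 0/0/2, 0/1/0, 0/1/1, 0/1/2, 1/0/0, 1/0/1, 1/0/2, 1/1/1, 1/1/2
under TSO → 0/0/0, 0/0/1, 0/0/2, 0/1/0, 0/1/1, 0/1/2, 1/0/0, 1/0/1, 1/0/2, 1/1/1, 1/1/2
under PSO → 0/0/0, 0/0/1, 0/0/2, 0/1/0, 0/1/1, 0/1/2, 1/0/0, 1/0/1, 1/0/2, 1/1/0, 1/1/1, 1/1/2
target 1/1/0 ∈ {PSO}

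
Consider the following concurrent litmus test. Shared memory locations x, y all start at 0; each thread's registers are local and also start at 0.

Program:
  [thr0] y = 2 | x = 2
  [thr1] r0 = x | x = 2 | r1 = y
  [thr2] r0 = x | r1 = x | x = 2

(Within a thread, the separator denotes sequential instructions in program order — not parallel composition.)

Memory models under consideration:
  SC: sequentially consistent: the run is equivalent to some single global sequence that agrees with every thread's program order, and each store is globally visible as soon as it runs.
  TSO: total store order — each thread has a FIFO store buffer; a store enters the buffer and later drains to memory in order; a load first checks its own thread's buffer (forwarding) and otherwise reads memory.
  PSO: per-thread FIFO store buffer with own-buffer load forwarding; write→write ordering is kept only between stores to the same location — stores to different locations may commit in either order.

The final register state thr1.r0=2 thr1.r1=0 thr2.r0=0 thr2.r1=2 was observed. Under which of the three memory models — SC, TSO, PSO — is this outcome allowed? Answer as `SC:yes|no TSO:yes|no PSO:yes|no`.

outcome vector order: (thr1.r0,thr1.r1,thr2.r0,thr2.r1)
SC: 10 outcomes — {0000 0002 0022 0200 0202 0222 2000 2200 2202 2222}
TSO: 10 outcomes — {0000 0002 0022 0200 0202 0222 2000 2200 2202 2222}
PSO: 12 outcomes — {0000 0002 0022 0200 0202 0222 2000 2002 2022 2200 2202 2222}
target 2002 ∈ {PSO}

SC:no TSO:no PSO:yes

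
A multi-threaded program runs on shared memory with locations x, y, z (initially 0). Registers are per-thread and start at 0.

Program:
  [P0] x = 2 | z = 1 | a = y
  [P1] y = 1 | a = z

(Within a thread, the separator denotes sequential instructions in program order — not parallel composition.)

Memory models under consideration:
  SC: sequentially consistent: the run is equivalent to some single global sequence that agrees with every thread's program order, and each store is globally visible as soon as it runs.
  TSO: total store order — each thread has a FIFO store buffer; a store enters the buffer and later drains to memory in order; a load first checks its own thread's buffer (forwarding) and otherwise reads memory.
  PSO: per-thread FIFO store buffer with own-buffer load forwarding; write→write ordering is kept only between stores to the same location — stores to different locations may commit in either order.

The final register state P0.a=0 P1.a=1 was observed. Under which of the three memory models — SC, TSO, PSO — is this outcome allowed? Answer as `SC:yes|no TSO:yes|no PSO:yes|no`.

SC:yes TSO:yes PSO:yes

outcome vector order: (P0.a,P1.a)
SC (3): <0 1>, <1 0>, <1 1>
TSO (4): <0 0>, <0 1>, <1 0>, <1 1>
PSO (4): <0 0>, <0 1>, <1 0>, <1 1>
target <0 1> ∈ {SC,TSO,PSO}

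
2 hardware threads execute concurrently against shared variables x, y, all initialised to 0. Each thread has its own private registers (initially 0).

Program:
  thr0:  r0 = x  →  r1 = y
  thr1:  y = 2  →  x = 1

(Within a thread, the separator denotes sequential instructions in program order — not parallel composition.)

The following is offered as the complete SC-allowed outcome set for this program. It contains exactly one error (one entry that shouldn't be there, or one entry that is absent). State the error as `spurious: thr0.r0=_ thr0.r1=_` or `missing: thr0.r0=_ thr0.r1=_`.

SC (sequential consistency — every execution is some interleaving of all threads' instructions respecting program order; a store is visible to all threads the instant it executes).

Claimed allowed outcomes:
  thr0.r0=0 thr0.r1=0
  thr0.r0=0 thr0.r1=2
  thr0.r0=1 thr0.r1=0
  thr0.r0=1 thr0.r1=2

outcome vector order: (thr0.r0,thr0.r1)
SC (3): (0,0); (0,2); (1,2)
claimed∖SC = {(1,0)}

spurious: thr0.r0=1 thr0.r1=0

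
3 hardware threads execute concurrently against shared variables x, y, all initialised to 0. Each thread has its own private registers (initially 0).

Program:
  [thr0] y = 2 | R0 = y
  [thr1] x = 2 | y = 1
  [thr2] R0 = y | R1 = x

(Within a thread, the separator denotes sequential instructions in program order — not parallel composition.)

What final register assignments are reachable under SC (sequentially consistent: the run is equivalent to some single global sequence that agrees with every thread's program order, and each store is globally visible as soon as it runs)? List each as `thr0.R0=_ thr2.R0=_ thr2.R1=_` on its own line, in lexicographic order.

thr0.R0=1 thr2.R0=0 thr2.R1=0
thr0.R0=1 thr2.R0=0 thr2.R1=2
thr0.R0=1 thr2.R0=1 thr2.R1=2
thr0.R0=1 thr2.R0=2 thr2.R1=0
thr0.R0=1 thr2.R0=2 thr2.R1=2
thr0.R0=2 thr2.R0=0 thr2.R1=0
thr0.R0=2 thr2.R0=0 thr2.R1=2
thr0.R0=2 thr2.R0=1 thr2.R1=2
thr0.R0=2 thr2.R0=2 thr2.R1=0
thr0.R0=2 thr2.R0=2 thr2.R1=2

outcome vector order: (thr0.R0,thr2.R0,thr2.R1)
|SC outcomes| = 10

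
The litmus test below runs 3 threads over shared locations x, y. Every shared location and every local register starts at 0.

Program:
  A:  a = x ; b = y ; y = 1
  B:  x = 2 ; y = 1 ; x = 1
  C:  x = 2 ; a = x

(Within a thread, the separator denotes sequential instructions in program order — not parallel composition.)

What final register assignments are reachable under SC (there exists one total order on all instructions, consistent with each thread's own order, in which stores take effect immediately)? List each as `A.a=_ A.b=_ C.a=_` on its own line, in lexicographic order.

A.a=0 A.b=0 C.a=1
A.a=0 A.b=0 C.a=2
A.a=0 A.b=1 C.a=1
A.a=0 A.b=1 C.a=2
A.a=1 A.b=1 C.a=1
A.a=1 A.b=1 C.a=2
A.a=2 A.b=0 C.a=1
A.a=2 A.b=0 C.a=2
A.a=2 A.b=1 C.a=1
A.a=2 A.b=1 C.a=2

outcome vector order: (A.a,A.b,C.a)
|SC outcomes| = 10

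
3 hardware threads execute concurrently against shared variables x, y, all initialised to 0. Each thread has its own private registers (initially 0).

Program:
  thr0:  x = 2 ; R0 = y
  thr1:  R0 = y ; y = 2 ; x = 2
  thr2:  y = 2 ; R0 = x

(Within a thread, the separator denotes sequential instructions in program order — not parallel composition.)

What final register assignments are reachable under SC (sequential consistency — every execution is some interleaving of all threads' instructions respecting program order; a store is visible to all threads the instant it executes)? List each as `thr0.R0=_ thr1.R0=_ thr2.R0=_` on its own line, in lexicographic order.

thr0.R0=0 thr1.R0=0 thr2.R0=2
thr0.R0=0 thr1.R0=2 thr2.R0=2
thr0.R0=2 thr1.R0=0 thr2.R0=0
thr0.R0=2 thr1.R0=0 thr2.R0=2
thr0.R0=2 thr1.R0=2 thr2.R0=0
thr0.R0=2 thr1.R0=2 thr2.R0=2

outcome vector order: (thr0.R0,thr1.R0,thr2.R0)
|SC outcomes| = 6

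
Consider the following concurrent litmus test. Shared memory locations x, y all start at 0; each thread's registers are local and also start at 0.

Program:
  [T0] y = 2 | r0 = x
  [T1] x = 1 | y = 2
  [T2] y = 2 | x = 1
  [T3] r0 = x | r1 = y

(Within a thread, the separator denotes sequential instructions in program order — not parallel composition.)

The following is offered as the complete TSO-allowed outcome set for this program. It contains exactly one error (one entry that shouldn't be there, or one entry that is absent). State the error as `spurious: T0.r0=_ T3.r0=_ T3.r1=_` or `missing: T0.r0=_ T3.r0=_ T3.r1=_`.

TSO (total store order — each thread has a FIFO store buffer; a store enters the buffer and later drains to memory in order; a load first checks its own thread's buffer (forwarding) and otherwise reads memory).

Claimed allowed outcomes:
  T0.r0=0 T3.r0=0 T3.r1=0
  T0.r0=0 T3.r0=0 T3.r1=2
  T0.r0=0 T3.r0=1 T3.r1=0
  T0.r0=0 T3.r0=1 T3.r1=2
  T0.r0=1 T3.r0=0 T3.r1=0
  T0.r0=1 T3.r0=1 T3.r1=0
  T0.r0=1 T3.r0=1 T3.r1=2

missing: T0.r0=1 T3.r0=0 T3.r1=2

outcome vector order: (T0.r0,T3.r0,T3.r1)
[TSO] allowed = {(0,0,0) (0,0,2) (0,1,0) (0,1,2) (1,0,0) (1,0,2) (1,1,0) (1,1,2)}
TSO∖claimed = {(1,0,2)}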